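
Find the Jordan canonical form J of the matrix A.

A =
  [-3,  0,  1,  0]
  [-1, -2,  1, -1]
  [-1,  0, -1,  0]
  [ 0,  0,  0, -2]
J_2(-2) ⊕ J_2(-2)

The characteristic polynomial is
  det(x·I − A) = x^4 + 8*x^3 + 24*x^2 + 32*x + 16 = (x + 2)^4

Eigenvalues and multiplicities (the geometric multiplicity of λ is n − rank(A − λI), which equals the number of Jordan blocks for λ):
  λ = -2: algebraic multiplicity = 4, geometric multiplicity = 2

Determining the block sizes for each eigenvalue:
  λ = -2: with am = 4 and gm = 2, the partition is not yet determined (e.g. several partitions of 4 into 2 parts exist). Let N = A − (-2)·I. Computing rank(N^1) = 2, rank(N^2) = 0; the number of blocks of size ≥ j is rank(N^{j−1}) − rank(N^j), giving [2, 2]. So we have 2 block(s) of size 2 → block sizes [2, 2]

Assembling the blocks gives a Jordan form
J =
  [-2,  1,  0,  0]
  [ 0, -2,  0,  0]
  [ 0,  0, -2,  1]
  [ 0,  0,  0, -2]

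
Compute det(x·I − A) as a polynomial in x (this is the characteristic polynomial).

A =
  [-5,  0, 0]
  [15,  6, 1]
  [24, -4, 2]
x^3 - 3*x^2 - 24*x + 80

Expanding det(x·I − A) (e.g. by cofactor expansion or by noting that A is similar to its Jordan form J, which has the same characteristic polynomial as A) gives
  χ_A(x) = x^3 - 3*x^2 - 24*x + 80
which factors as (x - 4)^2*(x + 5). The eigenvalues (with algebraic multiplicities) are λ = -5 with multiplicity 1, λ = 4 with multiplicity 2.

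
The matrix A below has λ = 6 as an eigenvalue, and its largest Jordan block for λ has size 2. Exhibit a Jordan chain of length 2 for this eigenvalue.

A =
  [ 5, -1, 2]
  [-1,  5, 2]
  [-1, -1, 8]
A Jordan chain for λ = 6 of length 2:
v_1 = (-1, -1, -1)ᵀ
v_2 = (1, 0, 0)ᵀ

Let N = A − (6)·I. We want v_2 with N^2 v_2 = 0 but N^1 v_2 ≠ 0; then v_{j-1} := N · v_j for j = 2, …, 2.

Pick v_2 = (1, 0, 0)ᵀ.
Then v_1 = N · v_2 = (-1, -1, -1)ᵀ.

Sanity check: (A − (6)·I) v_1 = (0, 0, 0)ᵀ = 0. ✓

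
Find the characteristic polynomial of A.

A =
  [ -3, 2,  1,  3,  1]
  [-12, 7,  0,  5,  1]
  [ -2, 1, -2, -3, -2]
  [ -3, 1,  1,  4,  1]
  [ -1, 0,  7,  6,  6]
x^5 - 12*x^4 + 57*x^3 - 134*x^2 + 156*x - 72

Expanding det(x·I − A) (e.g. by cofactor expansion or by noting that A is similar to its Jordan form J, which has the same characteristic polynomial as A) gives
  χ_A(x) = x^5 - 12*x^4 + 57*x^3 - 134*x^2 + 156*x - 72
which factors as (x - 3)^2*(x - 2)^3. The eigenvalues (with algebraic multiplicities) are λ = 2 with multiplicity 3, λ = 3 with multiplicity 2.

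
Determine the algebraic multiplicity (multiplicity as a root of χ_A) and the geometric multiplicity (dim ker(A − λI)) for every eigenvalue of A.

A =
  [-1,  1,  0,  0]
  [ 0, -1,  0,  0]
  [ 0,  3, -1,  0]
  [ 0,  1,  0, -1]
λ = -1: alg = 4, geom = 3

Step 1 — factor the characteristic polynomial to read off the algebraic multiplicities:
  χ_A(x) = (x + 1)^4

Step 2 — compute geometric multiplicities via the rank-nullity identity g(λ) = n − rank(A − λI):
  rank(A − (-1)·I) = 1, so dim ker(A − (-1)·I) = n − 1 = 3

Summary:
  λ = -1: algebraic multiplicity = 4, geometric multiplicity = 3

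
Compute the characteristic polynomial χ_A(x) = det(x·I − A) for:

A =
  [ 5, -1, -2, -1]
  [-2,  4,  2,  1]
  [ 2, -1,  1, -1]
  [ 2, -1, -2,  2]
x^4 - 12*x^3 + 54*x^2 - 108*x + 81

Expanding det(x·I − A) (e.g. by cofactor expansion or by noting that A is similar to its Jordan form J, which has the same characteristic polynomial as A) gives
  χ_A(x) = x^4 - 12*x^3 + 54*x^2 - 108*x + 81
which factors as (x - 3)^4. The eigenvalues (with algebraic multiplicities) are λ = 3 with multiplicity 4.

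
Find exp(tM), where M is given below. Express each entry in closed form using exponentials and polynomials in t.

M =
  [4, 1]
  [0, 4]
e^{tM} =
  [exp(4*t), t*exp(4*t)]
  [0, exp(4*t)]

Strategy: write M = P · J · P⁻¹ where J is a Jordan canonical form, so e^{tM} = P · e^{tJ} · P⁻¹, and e^{tJ} can be computed block-by-block.

M has Jordan form
J =
  [4, 1]
  [0, 4]
(up to reordering of blocks).

Per-block formulas:
  For a 2×2 Jordan block J_2(4): exp(t · J_2(4)) = e^(4t)·(I + t·N), where N is the 2×2 nilpotent shift.

After assembling e^{tJ} and conjugating by P, we get:

e^{tM} =
  [exp(4*t), t*exp(4*t)]
  [0, exp(4*t)]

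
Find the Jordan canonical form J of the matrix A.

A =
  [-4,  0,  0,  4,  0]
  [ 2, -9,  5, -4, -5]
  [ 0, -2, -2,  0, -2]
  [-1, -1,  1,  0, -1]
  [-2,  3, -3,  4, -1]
J_2(-4) ⊕ J_1(-4) ⊕ J_2(-2)

The characteristic polynomial is
  det(x·I − A) = x^5 + 16*x^4 + 100*x^3 + 304*x^2 + 448*x + 256 = (x + 2)^2*(x + 4)^3

Eigenvalues and multiplicities (the geometric multiplicity of λ is n − rank(A − λI), which equals the number of Jordan blocks for λ):
  λ = -4: algebraic multiplicity = 3, geometric multiplicity = 2
  λ = -2: algebraic multiplicity = 2, geometric multiplicity = 1

Determining the block sizes for each eigenvalue:
  λ = -4: 2 blocks summing to 3 forces exactly one block of size 2 and the rest size 1 → block sizes [2, 1]
  λ = -2: one block (gm = 1), so the single block has size am = 2 → block sizes [2]

Assembling the blocks gives a Jordan form
J =
  [-4,  1,  0,  0,  0]
  [ 0, -4,  0,  0,  0]
  [ 0,  0, -4,  0,  0]
  [ 0,  0,  0, -2,  1]
  [ 0,  0,  0,  0, -2]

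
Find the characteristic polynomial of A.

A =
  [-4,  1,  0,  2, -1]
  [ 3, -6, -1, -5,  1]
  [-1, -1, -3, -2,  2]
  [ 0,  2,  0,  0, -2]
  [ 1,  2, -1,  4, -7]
x^5 + 20*x^4 + 160*x^3 + 640*x^2 + 1280*x + 1024

Expanding det(x·I − A) (e.g. by cofactor expansion or by noting that A is similar to its Jordan form J, which has the same characteristic polynomial as A) gives
  χ_A(x) = x^5 + 20*x^4 + 160*x^3 + 640*x^2 + 1280*x + 1024
which factors as (x + 4)^5. The eigenvalues (with algebraic multiplicities) are λ = -4 with multiplicity 5.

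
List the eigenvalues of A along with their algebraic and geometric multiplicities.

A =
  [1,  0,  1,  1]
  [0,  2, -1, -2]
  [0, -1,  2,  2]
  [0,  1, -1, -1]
λ = 1: alg = 4, geom = 2

Step 1 — factor the characteristic polynomial to read off the algebraic multiplicities:
  χ_A(x) = (x - 1)^4

Step 2 — compute geometric multiplicities via the rank-nullity identity g(λ) = n − rank(A − λI):
  rank(A − (1)·I) = 2, so dim ker(A − (1)·I) = n − 2 = 2

Summary:
  λ = 1: algebraic multiplicity = 4, geometric multiplicity = 2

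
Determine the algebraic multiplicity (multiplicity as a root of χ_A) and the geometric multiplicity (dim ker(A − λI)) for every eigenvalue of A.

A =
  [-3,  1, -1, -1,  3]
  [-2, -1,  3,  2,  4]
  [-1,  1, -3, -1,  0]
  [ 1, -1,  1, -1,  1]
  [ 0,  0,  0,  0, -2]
λ = -2: alg = 5, geom = 2

Step 1 — factor the characteristic polynomial to read off the algebraic multiplicities:
  χ_A(x) = (x + 2)^5

Step 2 — compute geometric multiplicities via the rank-nullity identity g(λ) = n − rank(A − λI):
  rank(A − (-2)·I) = 3, so dim ker(A − (-2)·I) = n − 3 = 2

Summary:
  λ = -2: algebraic multiplicity = 5, geometric multiplicity = 2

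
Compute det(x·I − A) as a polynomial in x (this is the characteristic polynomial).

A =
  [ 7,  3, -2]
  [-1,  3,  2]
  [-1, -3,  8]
x^3 - 18*x^2 + 108*x - 216

Expanding det(x·I − A) (e.g. by cofactor expansion or by noting that A is similar to its Jordan form J, which has the same characteristic polynomial as A) gives
  χ_A(x) = x^3 - 18*x^2 + 108*x - 216
which factors as (x - 6)^3. The eigenvalues (with algebraic multiplicities) are λ = 6 with multiplicity 3.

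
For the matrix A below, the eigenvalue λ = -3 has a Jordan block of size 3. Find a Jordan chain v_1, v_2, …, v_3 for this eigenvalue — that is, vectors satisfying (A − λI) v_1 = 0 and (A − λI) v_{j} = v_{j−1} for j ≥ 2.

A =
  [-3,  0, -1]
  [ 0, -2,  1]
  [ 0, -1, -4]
A Jordan chain for λ = -3 of length 3:
v_1 = (1, 0, 0)ᵀ
v_2 = (0, 1, -1)ᵀ
v_3 = (0, 1, 0)ᵀ

Let N = A − (-3)·I. We want v_3 with N^3 v_3 = 0 but N^2 v_3 ≠ 0; then v_{j-1} := N · v_j for j = 3, …, 2.

Pick v_3 = (0, 1, 0)ᵀ.
Then v_2 = N · v_3 = (0, 1, -1)ᵀ.
Then v_1 = N · v_2 = (1, 0, 0)ᵀ.

Sanity check: (A − (-3)·I) v_1 = (0, 0, 0)ᵀ = 0. ✓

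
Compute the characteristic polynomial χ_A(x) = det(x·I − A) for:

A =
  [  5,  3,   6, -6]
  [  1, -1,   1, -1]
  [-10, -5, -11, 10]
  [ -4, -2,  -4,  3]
x^4 + 4*x^3 + 6*x^2 + 4*x + 1

Expanding det(x·I − A) (e.g. by cofactor expansion or by noting that A is similar to its Jordan form J, which has the same characteristic polynomial as A) gives
  χ_A(x) = x^4 + 4*x^3 + 6*x^2 + 4*x + 1
which factors as (x + 1)^4. The eigenvalues (with algebraic multiplicities) are λ = -1 with multiplicity 4.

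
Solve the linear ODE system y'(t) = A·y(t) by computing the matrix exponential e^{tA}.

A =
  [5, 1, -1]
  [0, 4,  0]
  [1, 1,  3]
e^{tA} =
  [t*exp(4*t) + exp(4*t), t*exp(4*t), -t*exp(4*t)]
  [0, exp(4*t), 0]
  [t*exp(4*t), t*exp(4*t), -t*exp(4*t) + exp(4*t)]

Strategy: write A = P · J · P⁻¹ where J is a Jordan canonical form, so e^{tA} = P · e^{tJ} · P⁻¹, and e^{tJ} can be computed block-by-block.

A has Jordan form
J =
  [4, 1, 0]
  [0, 4, 0]
  [0, 0, 4]
(up to reordering of blocks).

Per-block formulas:
  For a 1×1 block at λ = 4: exp(t · [4]) = [e^(4t)].
  For a 2×2 Jordan block J_2(4): exp(t · J_2(4)) = e^(4t)·(I + t·N), where N is the 2×2 nilpotent shift.

After assembling e^{tJ} and conjugating by P, we get:

e^{tA} =
  [t*exp(4*t) + exp(4*t), t*exp(4*t), -t*exp(4*t)]
  [0, exp(4*t), 0]
  [t*exp(4*t), t*exp(4*t), -t*exp(4*t) + exp(4*t)]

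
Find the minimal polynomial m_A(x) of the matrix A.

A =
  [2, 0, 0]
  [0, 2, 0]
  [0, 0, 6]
x^2 - 8*x + 12

The characteristic polynomial is χ_A(x) = (x - 6)*(x - 2)^2, so the eigenvalues are known. The minimal polynomial is
  m_A(x) = Π_λ (x − λ)^{k_λ}
where k_λ is the size of the *largest* Jordan block for λ (equivalently, the smallest k with (A − λI)^k v = 0 for every generalised eigenvector v of λ).

  λ = 2: largest Jordan block has size 1, contributing (x − 2)
  λ = 6: largest Jordan block has size 1, contributing (x − 6)

So m_A(x) = (x - 6)*(x - 2) = x^2 - 8*x + 12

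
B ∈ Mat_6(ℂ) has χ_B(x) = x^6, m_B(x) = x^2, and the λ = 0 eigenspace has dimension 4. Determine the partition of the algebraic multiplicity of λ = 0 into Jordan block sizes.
Block sizes for λ = 0: [2, 2, 1, 1]

Step 1 — from the characteristic polynomial, algebraic multiplicity of λ = 0 is 6. From dim ker(B − (0)·I) = 4, there are exactly 4 Jordan blocks for λ = 0.
Step 2 — from the minimal polynomial, the factor (x − 0)^2 tells us the largest block for λ = 0 has size 2.
Step 3 — with total size 6, 4 blocks, and largest block 2, the block sizes (in nonincreasing order) are [2, 2, 1, 1].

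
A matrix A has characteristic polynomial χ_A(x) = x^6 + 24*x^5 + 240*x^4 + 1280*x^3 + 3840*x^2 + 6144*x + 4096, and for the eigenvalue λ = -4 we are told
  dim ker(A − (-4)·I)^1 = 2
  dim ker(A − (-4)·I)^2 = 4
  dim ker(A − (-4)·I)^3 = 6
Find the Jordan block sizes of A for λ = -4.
Block sizes for λ = -4: [3, 3]

From the dimensions of kernels of powers, the number of Jordan blocks of size at least j is d_j − d_{j−1} where d_j = dim ker(N^j) (with d_0 = 0). Computing the differences gives [2, 2, 2].
The number of blocks of size exactly k is (#blocks of size ≥ k) − (#blocks of size ≥ k + 1), so the partition is: 2 block(s) of size 3.
In nonincreasing order the block sizes are [3, 3].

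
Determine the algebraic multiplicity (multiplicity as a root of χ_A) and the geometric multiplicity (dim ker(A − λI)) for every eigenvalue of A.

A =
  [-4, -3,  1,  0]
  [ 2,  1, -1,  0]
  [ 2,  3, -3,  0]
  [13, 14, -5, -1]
λ = -2: alg = 3, geom = 2; λ = -1: alg = 1, geom = 1

Step 1 — factor the characteristic polynomial to read off the algebraic multiplicities:
  χ_A(x) = (x + 1)*(x + 2)^3

Step 2 — compute geometric multiplicities via the rank-nullity identity g(λ) = n − rank(A − λI):
  rank(A − (-2)·I) = 2, so dim ker(A − (-2)·I) = n − 2 = 2
  rank(A − (-1)·I) = 3, so dim ker(A − (-1)·I) = n − 3 = 1

Summary:
  λ = -2: algebraic multiplicity = 3, geometric multiplicity = 2
  λ = -1: algebraic multiplicity = 1, geometric multiplicity = 1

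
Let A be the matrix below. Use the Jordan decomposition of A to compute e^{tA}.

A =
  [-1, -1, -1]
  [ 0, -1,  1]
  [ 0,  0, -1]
e^{tA} =
  [exp(-t), -t*exp(-t), -t^2*exp(-t)/2 - t*exp(-t)]
  [0, exp(-t), t*exp(-t)]
  [0, 0, exp(-t)]

Strategy: write A = P · J · P⁻¹ where J is a Jordan canonical form, so e^{tA} = P · e^{tJ} · P⁻¹, and e^{tJ} can be computed block-by-block.

A has Jordan form
J =
  [-1,  1,  0]
  [ 0, -1,  1]
  [ 0,  0, -1]
(up to reordering of blocks).

Per-block formulas:
  For a 3×3 Jordan block J_3(-1): exp(t · J_3(-1)) = e^(-1t)·(I + t·N + (t^2/2)·N^2), where N is the 3×3 nilpotent shift.

After assembling e^{tJ} and conjugating by P, we get:

e^{tA} =
  [exp(-t), -t*exp(-t), -t^2*exp(-t)/2 - t*exp(-t)]
  [0, exp(-t), t*exp(-t)]
  [0, 0, exp(-t)]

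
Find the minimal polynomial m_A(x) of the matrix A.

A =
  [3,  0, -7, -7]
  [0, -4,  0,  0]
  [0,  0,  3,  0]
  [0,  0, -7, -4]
x^2 + x - 12

The characteristic polynomial is χ_A(x) = (x - 3)^2*(x + 4)^2, so the eigenvalues are known. The minimal polynomial is
  m_A(x) = Π_λ (x − λ)^{k_λ}
where k_λ is the size of the *largest* Jordan block for λ (equivalently, the smallest k with (A − λI)^k v = 0 for every generalised eigenvector v of λ).

  λ = -4: largest Jordan block has size 1, contributing (x + 4)
  λ = 3: largest Jordan block has size 1, contributing (x − 3)

So m_A(x) = (x - 3)*(x + 4) = x^2 + x - 12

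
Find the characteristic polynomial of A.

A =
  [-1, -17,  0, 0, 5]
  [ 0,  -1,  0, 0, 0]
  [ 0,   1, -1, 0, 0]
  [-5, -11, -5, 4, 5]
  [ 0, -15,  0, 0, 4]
x^5 - 5*x^4 - 5*x^3 + 25*x^2 + 40*x + 16

Expanding det(x·I − A) (e.g. by cofactor expansion or by noting that A is similar to its Jordan form J, which has the same characteristic polynomial as A) gives
  χ_A(x) = x^5 - 5*x^4 - 5*x^3 + 25*x^2 + 40*x + 16
which factors as (x - 4)^2*(x + 1)^3. The eigenvalues (with algebraic multiplicities) are λ = -1 with multiplicity 3, λ = 4 with multiplicity 2.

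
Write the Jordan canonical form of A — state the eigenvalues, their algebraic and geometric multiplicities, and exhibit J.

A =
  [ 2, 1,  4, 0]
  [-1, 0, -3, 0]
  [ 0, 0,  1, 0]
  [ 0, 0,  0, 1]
J_3(1) ⊕ J_1(1)

The characteristic polynomial is
  det(x·I − A) = x^4 - 4*x^3 + 6*x^2 - 4*x + 1 = (x - 1)^4

Eigenvalues and multiplicities (the geometric multiplicity of λ is n − rank(A − λI), which equals the number of Jordan blocks for λ):
  λ = 1: algebraic multiplicity = 4, geometric multiplicity = 2

Determining the block sizes for each eigenvalue:
  λ = 1: with am = 4 and gm = 2, the partition is not yet determined (e.g. several partitions of 4 into 2 parts exist). Let N = A − (1)·I. Computing rank(N^1) = 2, rank(N^2) = 1, rank(N^3) = 0; the number of blocks of size ≥ j is rank(N^{j−1}) − rank(N^j), giving [2, 1, 1]. So we have 1 block(s) of size 3, 1 block(s) of size 1 → block sizes [3, 1]

Assembling the blocks gives a Jordan form
J =
  [1, 1, 0, 0]
  [0, 1, 1, 0]
  [0, 0, 1, 0]
  [0, 0, 0, 1]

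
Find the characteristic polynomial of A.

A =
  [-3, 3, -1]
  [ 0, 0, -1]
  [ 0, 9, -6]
x^3 + 9*x^2 + 27*x + 27

Expanding det(x·I − A) (e.g. by cofactor expansion or by noting that A is similar to its Jordan form J, which has the same characteristic polynomial as A) gives
  χ_A(x) = x^3 + 9*x^2 + 27*x + 27
which factors as (x + 3)^3. The eigenvalues (with algebraic multiplicities) are λ = -3 with multiplicity 3.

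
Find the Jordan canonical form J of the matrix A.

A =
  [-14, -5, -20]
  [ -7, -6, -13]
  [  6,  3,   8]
J_3(-4)

The characteristic polynomial is
  det(x·I − A) = x^3 + 12*x^2 + 48*x + 64 = (x + 4)^3

Eigenvalues and multiplicities (the geometric multiplicity of λ is n − rank(A − λI), which equals the number of Jordan blocks for λ):
  λ = -4: algebraic multiplicity = 3, geometric multiplicity = 1

Determining the block sizes for each eigenvalue:
  λ = -4: one block (gm = 1), so the single block has size am = 3 → block sizes [3]

Assembling the blocks gives a Jordan form
J =
  [-4,  1,  0]
  [ 0, -4,  1]
  [ 0,  0, -4]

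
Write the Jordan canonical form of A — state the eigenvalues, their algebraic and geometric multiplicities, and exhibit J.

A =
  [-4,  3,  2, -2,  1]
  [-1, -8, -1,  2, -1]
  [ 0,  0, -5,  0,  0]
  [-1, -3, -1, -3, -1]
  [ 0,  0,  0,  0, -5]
J_3(-5) ⊕ J_1(-5) ⊕ J_1(-5)

The characteristic polynomial is
  det(x·I − A) = x^5 + 25*x^4 + 250*x^3 + 1250*x^2 + 3125*x + 3125 = (x + 5)^5

Eigenvalues and multiplicities (the geometric multiplicity of λ is n − rank(A − λI), which equals the number of Jordan blocks for λ):
  λ = -5: algebraic multiplicity = 5, geometric multiplicity = 3

Determining the block sizes for each eigenvalue:
  λ = -5: with am = 5 and gm = 3, the partition is not yet determined (e.g. several partitions of 5 into 3 parts exist). Let N = A − (-5)·I. Computing rank(N^1) = 2, rank(N^2) = 1, rank(N^3) = 0; the number of blocks of size ≥ j is rank(N^{j−1}) − rank(N^j), giving [3, 1, 1]. So we have 1 block(s) of size 3, 2 block(s) of size 1 → block sizes [3, 1, 1]

Assembling the blocks gives a Jordan form
J =
  [-5,  1,  0,  0,  0]
  [ 0, -5,  1,  0,  0]
  [ 0,  0, -5,  0,  0]
  [ 0,  0,  0, -5,  0]
  [ 0,  0,  0,  0, -5]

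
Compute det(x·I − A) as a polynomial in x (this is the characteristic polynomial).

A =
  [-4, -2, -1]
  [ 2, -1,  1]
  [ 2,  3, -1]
x^3 + 6*x^2 + 12*x + 8

Expanding det(x·I − A) (e.g. by cofactor expansion or by noting that A is similar to its Jordan form J, which has the same characteristic polynomial as A) gives
  χ_A(x) = x^3 + 6*x^2 + 12*x + 8
which factors as (x + 2)^3. The eigenvalues (with algebraic multiplicities) are λ = -2 with multiplicity 3.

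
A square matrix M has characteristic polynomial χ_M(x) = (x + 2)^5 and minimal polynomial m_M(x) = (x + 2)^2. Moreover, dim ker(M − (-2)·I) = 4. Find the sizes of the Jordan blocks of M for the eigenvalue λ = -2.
Block sizes for λ = -2: [2, 1, 1, 1]

Step 1 — from the characteristic polynomial, algebraic multiplicity of λ = -2 is 5. From dim ker(M − (-2)·I) = 4, there are exactly 4 Jordan blocks for λ = -2.
Step 2 — from the minimal polynomial, the factor (x + 2)^2 tells us the largest block for λ = -2 has size 2.
Step 3 — with total size 5, 4 blocks, and largest block 2, the block sizes (in nonincreasing order) are [2, 1, 1, 1].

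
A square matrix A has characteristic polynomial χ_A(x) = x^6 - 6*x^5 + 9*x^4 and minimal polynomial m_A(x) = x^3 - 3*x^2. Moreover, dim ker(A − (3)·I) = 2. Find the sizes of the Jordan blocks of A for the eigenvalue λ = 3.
Block sizes for λ = 3: [1, 1]

Step 1 — from the characteristic polynomial, algebraic multiplicity of λ = 3 is 2. From dim ker(A − (3)·I) = 2, there are exactly 2 Jordan blocks for λ = 3.
Step 2 — from the minimal polynomial, the factor (x − 3) tells us the largest block for λ = 3 has size 1.
Step 3 — with total size 2, 2 blocks, and largest block 1, the block sizes (in nonincreasing order) are [1, 1].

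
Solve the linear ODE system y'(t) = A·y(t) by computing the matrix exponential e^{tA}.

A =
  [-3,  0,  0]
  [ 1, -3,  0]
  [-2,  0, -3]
e^{tA} =
  [exp(-3*t), 0, 0]
  [t*exp(-3*t), exp(-3*t), 0]
  [-2*t*exp(-3*t), 0, exp(-3*t)]

Strategy: write A = P · J · P⁻¹ where J is a Jordan canonical form, so e^{tA} = P · e^{tJ} · P⁻¹, and e^{tJ} can be computed block-by-block.

A has Jordan form
J =
  [-3,  1,  0]
  [ 0, -3,  0]
  [ 0,  0, -3]
(up to reordering of blocks).

Per-block formulas:
  For a 2×2 Jordan block J_2(-3): exp(t · J_2(-3)) = e^(-3t)·(I + t·N), where N is the 2×2 nilpotent shift.
  For a 1×1 block at λ = -3: exp(t · [-3]) = [e^(-3t)].

After assembling e^{tJ} and conjugating by P, we get:

e^{tA} =
  [exp(-3*t), 0, 0]
  [t*exp(-3*t), exp(-3*t), 0]
  [-2*t*exp(-3*t), 0, exp(-3*t)]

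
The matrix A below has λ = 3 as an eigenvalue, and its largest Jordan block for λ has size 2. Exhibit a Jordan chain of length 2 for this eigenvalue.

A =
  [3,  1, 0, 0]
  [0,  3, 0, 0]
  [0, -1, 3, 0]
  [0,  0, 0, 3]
A Jordan chain for λ = 3 of length 2:
v_1 = (1, 0, -1, 0)ᵀ
v_2 = (0, 1, 0, 0)ᵀ

Let N = A − (3)·I. We want v_2 with N^2 v_2 = 0 but N^1 v_2 ≠ 0; then v_{j-1} := N · v_j for j = 2, …, 2.

Pick v_2 = (0, 1, 0, 0)ᵀ.
Then v_1 = N · v_2 = (1, 0, -1, 0)ᵀ.

Sanity check: (A − (3)·I) v_1 = (0, 0, 0, 0)ᵀ = 0. ✓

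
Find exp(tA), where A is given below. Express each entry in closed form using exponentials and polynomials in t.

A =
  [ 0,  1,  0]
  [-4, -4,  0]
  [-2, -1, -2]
e^{tA} =
  [2*t*exp(-2*t) + exp(-2*t), t*exp(-2*t), 0]
  [-4*t*exp(-2*t), -2*t*exp(-2*t) + exp(-2*t), 0]
  [-2*t*exp(-2*t), -t*exp(-2*t), exp(-2*t)]

Strategy: write A = P · J · P⁻¹ where J is a Jordan canonical form, so e^{tA} = P · e^{tJ} · P⁻¹, and e^{tJ} can be computed block-by-block.

A has Jordan form
J =
  [-2,  1,  0]
  [ 0, -2,  0]
  [ 0,  0, -2]
(up to reordering of blocks).

Per-block formulas:
  For a 1×1 block at λ = -2: exp(t · [-2]) = [e^(-2t)].
  For a 2×2 Jordan block J_2(-2): exp(t · J_2(-2)) = e^(-2t)·(I + t·N), where N is the 2×2 nilpotent shift.

After assembling e^{tJ} and conjugating by P, we get:

e^{tA} =
  [2*t*exp(-2*t) + exp(-2*t), t*exp(-2*t), 0]
  [-4*t*exp(-2*t), -2*t*exp(-2*t) + exp(-2*t), 0]
  [-2*t*exp(-2*t), -t*exp(-2*t), exp(-2*t)]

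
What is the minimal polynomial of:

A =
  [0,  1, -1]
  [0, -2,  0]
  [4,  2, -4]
x^2 + 4*x + 4

The characteristic polynomial is χ_A(x) = (x + 2)^3, so the eigenvalues are known. The minimal polynomial is
  m_A(x) = Π_λ (x − λ)^{k_λ}
where k_λ is the size of the *largest* Jordan block for λ (equivalently, the smallest k with (A − λI)^k v = 0 for every generalised eigenvector v of λ).

  λ = -2: largest Jordan block has size 2, contributing (x + 2)^2

So m_A(x) = (x + 2)^2 = x^2 + 4*x + 4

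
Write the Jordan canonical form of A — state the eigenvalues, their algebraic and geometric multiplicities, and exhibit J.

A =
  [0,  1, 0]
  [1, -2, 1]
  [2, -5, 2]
J_3(0)

The characteristic polynomial is
  det(x·I − A) = x^3

Eigenvalues and multiplicities (the geometric multiplicity of λ is n − rank(A − λI), which equals the number of Jordan blocks for λ):
  λ = 0: algebraic multiplicity = 3, geometric multiplicity = 1

Determining the block sizes for each eigenvalue:
  λ = 0: one block (gm = 1), so the single block has size am = 3 → block sizes [3]

Assembling the blocks gives a Jordan form
J =
  [0, 1, 0]
  [0, 0, 1]
  [0, 0, 0]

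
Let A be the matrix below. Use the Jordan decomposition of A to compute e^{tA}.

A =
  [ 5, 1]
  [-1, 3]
e^{tA} =
  [t*exp(4*t) + exp(4*t), t*exp(4*t)]
  [-t*exp(4*t), -t*exp(4*t) + exp(4*t)]

Strategy: write A = P · J · P⁻¹ where J is a Jordan canonical form, so e^{tA} = P · e^{tJ} · P⁻¹, and e^{tJ} can be computed block-by-block.

A has Jordan form
J =
  [4, 1]
  [0, 4]
(up to reordering of blocks).

Per-block formulas:
  For a 2×2 Jordan block J_2(4): exp(t · J_2(4)) = e^(4t)·(I + t·N), where N is the 2×2 nilpotent shift.

After assembling e^{tJ} and conjugating by P, we get:

e^{tA} =
  [t*exp(4*t) + exp(4*t), t*exp(4*t)]
  [-t*exp(4*t), -t*exp(4*t) + exp(4*t)]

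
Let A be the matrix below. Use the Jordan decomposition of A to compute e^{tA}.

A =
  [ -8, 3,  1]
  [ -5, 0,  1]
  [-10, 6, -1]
e^{tA} =
  [-5*t*exp(-3*t) + exp(-3*t), 3*t*exp(-3*t), t*exp(-3*t)]
  [-5*t*exp(-3*t), 3*t*exp(-3*t) + exp(-3*t), t*exp(-3*t)]
  [-10*t*exp(-3*t), 6*t*exp(-3*t), 2*t*exp(-3*t) + exp(-3*t)]

Strategy: write A = P · J · P⁻¹ where J is a Jordan canonical form, so e^{tA} = P · e^{tJ} · P⁻¹, and e^{tJ} can be computed block-by-block.

A has Jordan form
J =
  [-3,  1,  0]
  [ 0, -3,  0]
  [ 0,  0, -3]
(up to reordering of blocks).

Per-block formulas:
  For a 2×2 Jordan block J_2(-3): exp(t · J_2(-3)) = e^(-3t)·(I + t·N), where N is the 2×2 nilpotent shift.
  For a 1×1 block at λ = -3: exp(t · [-3]) = [e^(-3t)].

After assembling e^{tJ} and conjugating by P, we get:

e^{tA} =
  [-5*t*exp(-3*t) + exp(-3*t), 3*t*exp(-3*t), t*exp(-3*t)]
  [-5*t*exp(-3*t), 3*t*exp(-3*t) + exp(-3*t), t*exp(-3*t)]
  [-10*t*exp(-3*t), 6*t*exp(-3*t), 2*t*exp(-3*t) + exp(-3*t)]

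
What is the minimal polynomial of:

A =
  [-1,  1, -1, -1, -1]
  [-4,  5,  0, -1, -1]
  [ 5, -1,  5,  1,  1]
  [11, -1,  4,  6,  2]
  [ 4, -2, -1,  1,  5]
x^3 - 12*x^2 + 48*x - 64

The characteristic polynomial is χ_A(x) = (x - 4)^5, so the eigenvalues are known. The minimal polynomial is
  m_A(x) = Π_λ (x − λ)^{k_λ}
where k_λ is the size of the *largest* Jordan block for λ (equivalently, the smallest k with (A − λI)^k v = 0 for every generalised eigenvector v of λ).

  λ = 4: largest Jordan block has size 3, contributing (x − 4)^3

So m_A(x) = (x - 4)^3 = x^3 - 12*x^2 + 48*x - 64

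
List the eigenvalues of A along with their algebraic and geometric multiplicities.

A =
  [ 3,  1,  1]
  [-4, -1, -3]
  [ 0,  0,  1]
λ = 1: alg = 3, geom = 1

Step 1 — factor the characteristic polynomial to read off the algebraic multiplicities:
  χ_A(x) = (x - 1)^3

Step 2 — compute geometric multiplicities via the rank-nullity identity g(λ) = n − rank(A − λI):
  rank(A − (1)·I) = 2, so dim ker(A − (1)·I) = n − 2 = 1

Summary:
  λ = 1: algebraic multiplicity = 3, geometric multiplicity = 1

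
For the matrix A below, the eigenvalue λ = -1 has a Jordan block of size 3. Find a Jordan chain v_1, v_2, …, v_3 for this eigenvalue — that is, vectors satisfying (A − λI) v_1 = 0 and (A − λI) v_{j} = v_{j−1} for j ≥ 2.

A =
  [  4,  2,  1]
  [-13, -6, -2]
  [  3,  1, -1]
A Jordan chain for λ = -1 of length 3:
v_1 = (2, -6, 2)ᵀ
v_2 = (5, -13, 3)ᵀ
v_3 = (1, 0, 0)ᵀ

Let N = A − (-1)·I. We want v_3 with N^3 v_3 = 0 but N^2 v_3 ≠ 0; then v_{j-1} := N · v_j for j = 3, …, 2.

Pick v_3 = (1, 0, 0)ᵀ.
Then v_2 = N · v_3 = (5, -13, 3)ᵀ.
Then v_1 = N · v_2 = (2, -6, 2)ᵀ.

Sanity check: (A − (-1)·I) v_1 = (0, 0, 0)ᵀ = 0. ✓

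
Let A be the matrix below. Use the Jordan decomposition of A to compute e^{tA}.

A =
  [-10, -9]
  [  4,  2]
e^{tA} =
  [-6*t*exp(-4*t) + exp(-4*t), -9*t*exp(-4*t)]
  [4*t*exp(-4*t), 6*t*exp(-4*t) + exp(-4*t)]

Strategy: write A = P · J · P⁻¹ where J is a Jordan canonical form, so e^{tA} = P · e^{tJ} · P⁻¹, and e^{tJ} can be computed block-by-block.

A has Jordan form
J =
  [-4,  1]
  [ 0, -4]
(up to reordering of blocks).

Per-block formulas:
  For a 2×2 Jordan block J_2(-4): exp(t · J_2(-4)) = e^(-4t)·(I + t·N), where N is the 2×2 nilpotent shift.

After assembling e^{tJ} and conjugating by P, we get:

e^{tA} =
  [-6*t*exp(-4*t) + exp(-4*t), -9*t*exp(-4*t)]
  [4*t*exp(-4*t), 6*t*exp(-4*t) + exp(-4*t)]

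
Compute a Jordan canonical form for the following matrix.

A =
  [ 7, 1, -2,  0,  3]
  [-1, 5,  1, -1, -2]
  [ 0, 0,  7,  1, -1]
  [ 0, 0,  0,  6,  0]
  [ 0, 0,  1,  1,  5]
J_2(6) ⊕ J_2(6) ⊕ J_1(6)

The characteristic polynomial is
  det(x·I − A) = x^5 - 30*x^4 + 360*x^3 - 2160*x^2 + 6480*x - 7776 = (x - 6)^5

Eigenvalues and multiplicities (the geometric multiplicity of λ is n − rank(A − λI), which equals the number of Jordan blocks for λ):
  λ = 6: algebraic multiplicity = 5, geometric multiplicity = 3

Determining the block sizes for each eigenvalue:
  λ = 6: with am = 5 and gm = 3, the partition is not yet determined (e.g. several partitions of 5 into 3 parts exist). Let N = A − (6)·I. Computing rank(N^1) = 2, rank(N^2) = 0; the number of blocks of size ≥ j is rank(N^{j−1}) − rank(N^j), giving [3, 2]. So we have 2 block(s) of size 2, 1 block(s) of size 1 → block sizes [2, 2, 1]

Assembling the blocks gives a Jordan form
J =
  [6, 1, 0, 0, 0]
  [0, 6, 0, 0, 0]
  [0, 0, 6, 1, 0]
  [0, 0, 0, 6, 0]
  [0, 0, 0, 0, 6]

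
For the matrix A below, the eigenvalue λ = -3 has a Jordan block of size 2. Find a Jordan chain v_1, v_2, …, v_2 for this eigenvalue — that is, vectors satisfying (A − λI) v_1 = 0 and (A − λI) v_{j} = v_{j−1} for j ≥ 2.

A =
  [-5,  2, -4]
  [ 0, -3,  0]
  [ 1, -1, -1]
A Jordan chain for λ = -3 of length 2:
v_1 = (-2, 0, 1)ᵀ
v_2 = (1, 0, 0)ᵀ

Let N = A − (-3)·I. We want v_2 with N^2 v_2 = 0 but N^1 v_2 ≠ 0; then v_{j-1} := N · v_j for j = 2, …, 2.

Pick v_2 = (1, 0, 0)ᵀ.
Then v_1 = N · v_2 = (-2, 0, 1)ᵀ.

Sanity check: (A − (-3)·I) v_1 = (0, 0, 0)ᵀ = 0. ✓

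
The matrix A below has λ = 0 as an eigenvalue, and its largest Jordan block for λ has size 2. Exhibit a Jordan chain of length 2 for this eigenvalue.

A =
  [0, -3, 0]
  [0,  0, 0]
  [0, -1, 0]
A Jordan chain for λ = 0 of length 2:
v_1 = (-3, 0, -1)ᵀ
v_2 = (0, 1, 0)ᵀ

Let N = A − (0)·I. We want v_2 with N^2 v_2 = 0 but N^1 v_2 ≠ 0; then v_{j-1} := N · v_j for j = 2, …, 2.

Pick v_2 = (0, 1, 0)ᵀ.
Then v_1 = N · v_2 = (-3, 0, -1)ᵀ.

Sanity check: (A − (0)·I) v_1 = (0, 0, 0)ᵀ = 0. ✓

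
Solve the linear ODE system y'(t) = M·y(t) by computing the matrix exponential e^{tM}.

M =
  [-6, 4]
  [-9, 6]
e^{tM} =
  [1 - 6*t, 4*t]
  [-9*t, 6*t + 1]

Strategy: write M = P · J · P⁻¹ where J is a Jordan canonical form, so e^{tM} = P · e^{tJ} · P⁻¹, and e^{tJ} can be computed block-by-block.

M has Jordan form
J =
  [0, 1]
  [0, 0]
(up to reordering of blocks).

Per-block formulas:
  For a 2×2 Jordan block J_2(0): exp(t · J_2(0)) = e^(0t)·(I + t·N), where N is the 2×2 nilpotent shift.

After assembling e^{tJ} and conjugating by P, we get:

e^{tM} =
  [1 - 6*t, 4*t]
  [-9*t, 6*t + 1]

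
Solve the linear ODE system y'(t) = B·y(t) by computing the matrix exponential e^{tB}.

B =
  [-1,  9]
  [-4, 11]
e^{tB} =
  [-6*t*exp(5*t) + exp(5*t), 9*t*exp(5*t)]
  [-4*t*exp(5*t), 6*t*exp(5*t) + exp(5*t)]

Strategy: write B = P · J · P⁻¹ where J is a Jordan canonical form, so e^{tB} = P · e^{tJ} · P⁻¹, and e^{tJ} can be computed block-by-block.

B has Jordan form
J =
  [5, 1]
  [0, 5]
(up to reordering of blocks).

Per-block formulas:
  For a 2×2 Jordan block J_2(5): exp(t · J_2(5)) = e^(5t)·(I + t·N), where N is the 2×2 nilpotent shift.

After assembling e^{tJ} and conjugating by P, we get:

e^{tB} =
  [-6*t*exp(5*t) + exp(5*t), 9*t*exp(5*t)]
  [-4*t*exp(5*t), 6*t*exp(5*t) + exp(5*t)]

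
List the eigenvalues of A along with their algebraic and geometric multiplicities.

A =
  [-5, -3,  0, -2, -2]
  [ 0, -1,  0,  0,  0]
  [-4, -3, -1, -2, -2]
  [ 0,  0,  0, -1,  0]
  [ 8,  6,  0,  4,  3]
λ = -1: alg = 5, geom = 4

Step 1 — factor the characteristic polynomial to read off the algebraic multiplicities:
  χ_A(x) = (x + 1)^5

Step 2 — compute geometric multiplicities via the rank-nullity identity g(λ) = n − rank(A − λI):
  rank(A − (-1)·I) = 1, so dim ker(A − (-1)·I) = n − 1 = 4

Summary:
  λ = -1: algebraic multiplicity = 5, geometric multiplicity = 4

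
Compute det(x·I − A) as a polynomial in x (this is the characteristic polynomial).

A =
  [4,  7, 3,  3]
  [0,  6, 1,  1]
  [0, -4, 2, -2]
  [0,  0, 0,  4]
x^4 - 16*x^3 + 96*x^2 - 256*x + 256

Expanding det(x·I − A) (e.g. by cofactor expansion or by noting that A is similar to its Jordan form J, which has the same characteristic polynomial as A) gives
  χ_A(x) = x^4 - 16*x^3 + 96*x^2 - 256*x + 256
which factors as (x - 4)^4. The eigenvalues (with algebraic multiplicities) are λ = 4 with multiplicity 4.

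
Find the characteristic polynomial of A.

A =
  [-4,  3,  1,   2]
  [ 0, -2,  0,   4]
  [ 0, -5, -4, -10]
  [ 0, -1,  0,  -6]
x^4 + 16*x^3 + 96*x^2 + 256*x + 256

Expanding det(x·I − A) (e.g. by cofactor expansion or by noting that A is similar to its Jordan form J, which has the same characteristic polynomial as A) gives
  χ_A(x) = x^4 + 16*x^3 + 96*x^2 + 256*x + 256
which factors as (x + 4)^4. The eigenvalues (with algebraic multiplicities) are λ = -4 with multiplicity 4.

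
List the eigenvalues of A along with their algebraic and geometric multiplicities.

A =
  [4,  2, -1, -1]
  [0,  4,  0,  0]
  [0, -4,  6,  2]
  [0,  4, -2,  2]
λ = 4: alg = 4, geom = 3

Step 1 — factor the characteristic polynomial to read off the algebraic multiplicities:
  χ_A(x) = (x - 4)^4

Step 2 — compute geometric multiplicities via the rank-nullity identity g(λ) = n − rank(A − λI):
  rank(A − (4)·I) = 1, so dim ker(A − (4)·I) = n − 1 = 3

Summary:
  λ = 4: algebraic multiplicity = 4, geometric multiplicity = 3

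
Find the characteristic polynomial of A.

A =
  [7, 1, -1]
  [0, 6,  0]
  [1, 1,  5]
x^3 - 18*x^2 + 108*x - 216

Expanding det(x·I − A) (e.g. by cofactor expansion or by noting that A is similar to its Jordan form J, which has the same characteristic polynomial as A) gives
  χ_A(x) = x^3 - 18*x^2 + 108*x - 216
which factors as (x - 6)^3. The eigenvalues (with algebraic multiplicities) are λ = 6 with multiplicity 3.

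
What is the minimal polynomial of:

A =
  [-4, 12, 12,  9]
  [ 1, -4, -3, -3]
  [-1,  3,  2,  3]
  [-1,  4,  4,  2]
x^2 + 2*x + 1

The characteristic polynomial is χ_A(x) = (x + 1)^4, so the eigenvalues are known. The minimal polynomial is
  m_A(x) = Π_λ (x − λ)^{k_λ}
where k_λ is the size of the *largest* Jordan block for λ (equivalently, the smallest k with (A − λI)^k v = 0 for every generalised eigenvector v of λ).

  λ = -1: largest Jordan block has size 2, contributing (x + 1)^2

So m_A(x) = (x + 1)^2 = x^2 + 2*x + 1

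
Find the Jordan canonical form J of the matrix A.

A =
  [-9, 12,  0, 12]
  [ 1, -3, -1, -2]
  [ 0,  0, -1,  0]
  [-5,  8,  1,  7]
J_1(-3) ⊕ J_2(-1) ⊕ J_1(-1)

The characteristic polynomial is
  det(x·I − A) = x^4 + 6*x^3 + 12*x^2 + 10*x + 3 = (x + 1)^3*(x + 3)

Eigenvalues and multiplicities (the geometric multiplicity of λ is n − rank(A − λI), which equals the number of Jordan blocks for λ):
  λ = -3: algebraic multiplicity = 1, geometric multiplicity = 1
  λ = -1: algebraic multiplicity = 3, geometric multiplicity = 2

Determining the block sizes for each eigenvalue:
  λ = -3: one block (gm = 1), so the single block has size am = 1 → block sizes [1]
  λ = -1: 2 blocks summing to 3 forces exactly one block of size 2 and the rest size 1 → block sizes [2, 1]

Assembling the blocks gives a Jordan form
J =
  [-3,  0,  0,  0]
  [ 0, -1,  1,  0]
  [ 0,  0, -1,  0]
  [ 0,  0,  0, -1]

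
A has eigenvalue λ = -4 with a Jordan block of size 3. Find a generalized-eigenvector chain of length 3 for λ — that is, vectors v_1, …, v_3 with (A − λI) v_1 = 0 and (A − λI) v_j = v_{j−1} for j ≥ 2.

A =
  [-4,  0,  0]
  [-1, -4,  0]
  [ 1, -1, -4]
A Jordan chain for λ = -4 of length 3:
v_1 = (0, 0, 1)ᵀ
v_2 = (0, -1, 1)ᵀ
v_3 = (1, 0, 0)ᵀ

Let N = A − (-4)·I. We want v_3 with N^3 v_3 = 0 but N^2 v_3 ≠ 0; then v_{j-1} := N · v_j for j = 3, …, 2.

Pick v_3 = (1, 0, 0)ᵀ.
Then v_2 = N · v_3 = (0, -1, 1)ᵀ.
Then v_1 = N · v_2 = (0, 0, 1)ᵀ.

Sanity check: (A − (-4)·I) v_1 = (0, 0, 0)ᵀ = 0. ✓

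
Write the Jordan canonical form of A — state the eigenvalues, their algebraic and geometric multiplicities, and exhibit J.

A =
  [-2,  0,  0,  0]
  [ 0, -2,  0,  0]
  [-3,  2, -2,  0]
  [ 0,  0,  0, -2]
J_2(-2) ⊕ J_1(-2) ⊕ J_1(-2)

The characteristic polynomial is
  det(x·I − A) = x^4 + 8*x^3 + 24*x^2 + 32*x + 16 = (x + 2)^4

Eigenvalues and multiplicities (the geometric multiplicity of λ is n − rank(A − λI), which equals the number of Jordan blocks for λ):
  λ = -2: algebraic multiplicity = 4, geometric multiplicity = 3

Determining the block sizes for each eigenvalue:
  λ = -2: 3 blocks summing to 4 forces exactly one block of size 2 and the rest size 1 → block sizes [2, 1, 1]

Assembling the blocks gives a Jordan form
J =
  [-2,  1,  0,  0]
  [ 0, -2,  0,  0]
  [ 0,  0, -2,  0]
  [ 0,  0,  0, -2]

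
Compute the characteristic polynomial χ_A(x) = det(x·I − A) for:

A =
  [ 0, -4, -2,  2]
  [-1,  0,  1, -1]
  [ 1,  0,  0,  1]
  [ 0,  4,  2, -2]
x^4 + 2*x^3

Expanding det(x·I − A) (e.g. by cofactor expansion or by noting that A is similar to its Jordan form J, which has the same characteristic polynomial as A) gives
  χ_A(x) = x^4 + 2*x^3
which factors as x^3*(x + 2). The eigenvalues (with algebraic multiplicities) are λ = -2 with multiplicity 1, λ = 0 with multiplicity 3.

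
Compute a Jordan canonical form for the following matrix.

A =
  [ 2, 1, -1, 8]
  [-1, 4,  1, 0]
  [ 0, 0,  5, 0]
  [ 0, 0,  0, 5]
J_2(3) ⊕ J_1(5) ⊕ J_1(5)

The characteristic polynomial is
  det(x·I − A) = x^4 - 16*x^3 + 94*x^2 - 240*x + 225 = (x - 5)^2*(x - 3)^2

Eigenvalues and multiplicities (the geometric multiplicity of λ is n − rank(A − λI), which equals the number of Jordan blocks for λ):
  λ = 3: algebraic multiplicity = 2, geometric multiplicity = 1
  λ = 5: algebraic multiplicity = 2, geometric multiplicity = 2

Determining the block sizes for each eigenvalue:
  λ = 3: one block (gm = 1), so the single block has size am = 2 → block sizes [2]
  λ = 5: gm = am = 2, so every block has size 1 → block sizes [1, 1]

Assembling the blocks gives a Jordan form
J =
  [3, 1, 0, 0]
  [0, 3, 0, 0]
  [0, 0, 5, 0]
  [0, 0, 0, 5]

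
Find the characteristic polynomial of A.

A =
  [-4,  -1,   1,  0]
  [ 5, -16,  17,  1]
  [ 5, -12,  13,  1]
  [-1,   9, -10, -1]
x^4 + 8*x^3 + 16*x^2

Expanding det(x·I − A) (e.g. by cofactor expansion or by noting that A is similar to its Jordan form J, which has the same characteristic polynomial as A) gives
  χ_A(x) = x^4 + 8*x^3 + 16*x^2
which factors as x^2*(x + 4)^2. The eigenvalues (with algebraic multiplicities) are λ = -4 with multiplicity 2, λ = 0 with multiplicity 2.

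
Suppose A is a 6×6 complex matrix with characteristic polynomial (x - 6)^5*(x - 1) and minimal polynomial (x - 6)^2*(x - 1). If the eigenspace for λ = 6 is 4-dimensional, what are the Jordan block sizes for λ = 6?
Block sizes for λ = 6: [2, 1, 1, 1]

Step 1 — from the characteristic polynomial, algebraic multiplicity of λ = 6 is 5. From dim ker(A − (6)·I) = 4, there are exactly 4 Jordan blocks for λ = 6.
Step 2 — from the minimal polynomial, the factor (x − 6)^2 tells us the largest block for λ = 6 has size 2.
Step 3 — with total size 5, 4 blocks, and largest block 2, the block sizes (in nonincreasing order) are [2, 1, 1, 1].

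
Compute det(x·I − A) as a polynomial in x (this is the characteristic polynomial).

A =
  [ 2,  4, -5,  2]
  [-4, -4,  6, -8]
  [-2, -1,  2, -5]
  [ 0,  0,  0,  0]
x^4

Expanding det(x·I − A) (e.g. by cofactor expansion or by noting that A is similar to its Jordan form J, which has the same characteristic polynomial as A) gives
  χ_A(x) = x^4
which factors as x^4. The eigenvalues (with algebraic multiplicities) are λ = 0 with multiplicity 4.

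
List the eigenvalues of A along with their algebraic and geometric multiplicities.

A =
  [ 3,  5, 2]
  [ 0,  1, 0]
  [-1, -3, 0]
λ = 1: alg = 2, geom = 1; λ = 2: alg = 1, geom = 1

Step 1 — factor the characteristic polynomial to read off the algebraic multiplicities:
  χ_A(x) = (x - 2)*(x - 1)^2

Step 2 — compute geometric multiplicities via the rank-nullity identity g(λ) = n − rank(A − λI):
  rank(A − (1)·I) = 2, so dim ker(A − (1)·I) = n − 2 = 1
  rank(A − (2)·I) = 2, so dim ker(A − (2)·I) = n − 2 = 1

Summary:
  λ = 1: algebraic multiplicity = 2, geometric multiplicity = 1
  λ = 2: algebraic multiplicity = 1, geometric multiplicity = 1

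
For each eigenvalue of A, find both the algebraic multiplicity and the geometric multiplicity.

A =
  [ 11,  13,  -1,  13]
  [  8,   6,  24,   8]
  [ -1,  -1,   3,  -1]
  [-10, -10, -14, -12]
λ = -2: alg = 2, geom = 2; λ = 6: alg = 2, geom = 1

Step 1 — factor the characteristic polynomial to read off the algebraic multiplicities:
  χ_A(x) = (x - 6)^2*(x + 2)^2

Step 2 — compute geometric multiplicities via the rank-nullity identity g(λ) = n − rank(A − λI):
  rank(A − (-2)·I) = 2, so dim ker(A − (-2)·I) = n − 2 = 2
  rank(A − (6)·I) = 3, so dim ker(A − (6)·I) = n − 3 = 1

Summary:
  λ = -2: algebraic multiplicity = 2, geometric multiplicity = 2
  λ = 6: algebraic multiplicity = 2, geometric multiplicity = 1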